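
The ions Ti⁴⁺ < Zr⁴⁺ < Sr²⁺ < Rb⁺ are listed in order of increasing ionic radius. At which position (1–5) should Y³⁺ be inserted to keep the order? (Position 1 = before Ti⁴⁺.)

3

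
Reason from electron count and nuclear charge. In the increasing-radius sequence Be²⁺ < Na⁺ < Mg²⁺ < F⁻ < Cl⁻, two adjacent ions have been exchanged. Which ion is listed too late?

Compare adjacent ions: Mg²⁺ and Na⁺ share 10 electrons; the higher nuclear charge on Mg (Z=12) contracts it more, so Mg²⁺ < Na⁺ — yet in this increasing list Na⁺ sits before Mg²⁺. Nothing else is reversed, so Mg²⁺ should move one place to the left.

Mg²⁺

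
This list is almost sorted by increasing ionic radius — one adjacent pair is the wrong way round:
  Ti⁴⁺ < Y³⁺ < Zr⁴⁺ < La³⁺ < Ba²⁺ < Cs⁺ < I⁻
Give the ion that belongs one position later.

Scanning neighbour by neighbour, only Y³⁺/Zr⁴⁺ violates a trend: both have 36 electrons but Z(Zr)=40 > Z(Y)=39, so Zr⁴⁺ should be the smaller of the two. That makes Y³⁺ the one sitting a position early relative to where it belongs.

Y³⁺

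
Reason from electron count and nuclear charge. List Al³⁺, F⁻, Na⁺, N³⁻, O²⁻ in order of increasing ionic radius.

Al³⁺ < Na⁺ < F⁻ < O²⁻ < N³⁻

These species are isoelectronic with 10 electrons. The only difference is the number of protons: Al³⁺ (Z=13), Na⁺ (Z=11), F⁻ (Z=9), O²⁻ (Z=8), N³⁻ (Z=7). The strongest nuclear pull (Al³⁺) gives the smallest ion.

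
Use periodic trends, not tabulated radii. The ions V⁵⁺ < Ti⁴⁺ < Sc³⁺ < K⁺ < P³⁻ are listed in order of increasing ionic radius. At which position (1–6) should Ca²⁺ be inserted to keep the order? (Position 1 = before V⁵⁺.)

Isoelectronic series (18 e⁻ each). Size is set by nuclear charge: more protons means a smaller ion. V⁵⁺ (Z=23), Ti⁴⁺ (Z=22), Sc³⁺ (Z=21), Ca²⁺ (Z=20), K⁺ (Z=19), P³⁻ (Z=15).
Merged order: V⁵⁺ < Ti⁴⁺ < Sc³⁺ < Ca²⁺ < K⁺ < P³⁻ — Ca²⁺ is number 4.

4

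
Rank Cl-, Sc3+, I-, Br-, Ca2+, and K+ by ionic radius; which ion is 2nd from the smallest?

Ca2+

Electron counts and nuclear charges: Sc3+ has 18 e⁻ (Z=21), Ca2+ has 18 e⁻ (Z=20), K+ has 18 e⁻ (Z=19), Cl- has 18 e⁻ (Z=17), Br- has 36 e⁻ (Z=35), I- has 54 e⁻ (Z=53). Sc3+ < Ca2+ (both 18 e⁻, Z=21>20); Ca2+ < K+ (both 18 e⁻, Z=20>19); K+ < Cl- (both 18 e⁻, Z=19>17); Cl- < Br- (same group, 1 shell fewer); Br- < I- (same group, period 4 vs 5).
So the order is Sc3+ < Ca2+ < K+ < Cl- < Br- < I-; the 2nd-smallest ion is Ca2+.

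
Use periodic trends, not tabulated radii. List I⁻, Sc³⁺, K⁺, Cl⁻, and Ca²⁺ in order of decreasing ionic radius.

Electron counts and nuclear charges: Sc³⁺: 18 e⁻, Z=21, Ca²⁺: 18 e⁻, Z=20, K⁺: 18 e⁻, Z=19, Cl⁻: 18 e⁻, Z=17, I⁻: 54 e⁻, Z=53. Sc³⁺ < Ca²⁺ (both 18 e⁻, Z=21>20); Ca²⁺ < K⁺ (isoelectronic, higher Z=20 is smaller); K⁺ < Cl⁻ (isoelectronic, higher Z=19 is smaller); Cl⁻ < I⁻ (same group, period 3 vs 5).

I⁻ > Cl⁻ > K⁺ > Ca²⁺ > Sc³⁺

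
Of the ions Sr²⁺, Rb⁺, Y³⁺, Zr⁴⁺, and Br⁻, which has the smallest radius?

Each ion has 36 electrons. The ranking follows nuclear charge in reverse — greater Z gives a smaller radius. Zr⁴⁺ (Z=40), Y³⁺ (Z=39), Sr²⁺ (Z=38), Rb⁺ (Z=37), Br⁻ (Z=35).

Zr⁴⁺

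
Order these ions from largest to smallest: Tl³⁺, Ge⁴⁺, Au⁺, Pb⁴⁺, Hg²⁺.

Au⁺ > Hg²⁺ > Tl³⁺ > Pb⁴⁺ > Ge⁴⁺

Tabulating Z and e⁻: Ge⁴⁺ has 28 e⁻ (Z=32), Pb⁴⁺ has 78 e⁻ (Z=82), Tl³⁺ has 78 e⁻ (Z=81), Hg²⁺ has 78 e⁻ (Z=80), Au⁺ has 78 e⁻ (Z=79). Ge⁴⁺ < Pb⁴⁺ (same group, 2 shells fewer); Pb⁴⁺ < Tl³⁺ (both 78 e⁻, Z=82>81); Tl³⁺ < Hg²⁺ (isoelectronic, higher Z=81 is smaller); Hg²⁺ < Au⁺ (both 78 e⁻, Z=80>79).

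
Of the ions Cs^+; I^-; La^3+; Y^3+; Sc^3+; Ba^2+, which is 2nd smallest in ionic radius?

Y^3+

Sc^3+ has 18 e⁻ (Z=21), Y^3+ has 36 e⁻ (Z=39), La^3+ has 54 e⁻ (Z=57), Ba^2+ has 54 e⁻ (Z=56), Cs^+ has 54 e⁻ (Z=55), I^- has 54 e⁻ (Z=53). Sc^3+ < Y^3+ (same group, 1 shell fewer); Y^3+ < La^3+ (same group, 1 shell fewer); La^3+ < Ba^2+ (isoelectronic, higher Z=57 is smaller); Ba^2+ < Cs^+ (isoelectronic, higher Z=56 is smaller); Cs^+ < I^- (both 54 e⁻, Z=55>53).
That gives Sc^3+ < Y^3+ < La^3+ < Ba^2+ < Cs^+ < I^-. From the smallest end, number 2 is Y^3+.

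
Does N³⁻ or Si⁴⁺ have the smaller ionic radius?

All of these have 10 electrons (isoelectronic). With the same electron cloud, the ion with the most protons pulls it in tightest. Nuclear charges: Si⁴⁺ (Z=14), N³⁻ (Z=7). Highest Z is smallest.

Si⁴⁺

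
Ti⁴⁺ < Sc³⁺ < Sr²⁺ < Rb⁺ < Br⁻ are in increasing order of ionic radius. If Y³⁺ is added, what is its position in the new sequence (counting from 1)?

Tabulating Z and e⁻: Ti⁴⁺ has 18 e⁻ (Z=22), Sc³⁺ has 18 e⁻ (Z=21), Y³⁺ has 36 e⁻ (Z=39), Sr²⁺ has 36 e⁻ (Z=38), Rb⁺ has 36 e⁻ (Z=37), Br⁻ has 36 e⁻ (Z=35). Ti⁴⁺ < Sc³⁺ (isoelectronic, higher Z=22 is smaller); Sc³⁺ < Y³⁺ (same group, period 4 vs 5); Y³⁺ < Sr²⁺ (isoelectronic, higher Z=39 is smaller); Sr²⁺ < Rb⁺ (both 36 e⁻, Z=38>37); Rb⁺ < Br⁻ (isoelectronic, higher Z=37 is smaller).
Merged order: Ti⁴⁺ < Sc³⁺ < Y³⁺ < Sr²⁺ < Rb⁺ < Br⁻ — Y³⁺ is number 3.

3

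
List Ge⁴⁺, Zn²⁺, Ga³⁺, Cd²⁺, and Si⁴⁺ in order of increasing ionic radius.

Electron counts and nuclear charges: Si⁴⁺: 10 e⁻, Z=14, Ge⁴⁺: 28 e⁻, Z=32, Ga³⁺: 28 e⁻, Z=31, Zn²⁺: 28 e⁻, Z=30, Cd²⁺: 46 e⁻, Z=48. Si⁴⁺ < Ge⁴⁺ (same group, period 3 vs 4); Ge⁴⁺ < Ga³⁺ (both 28 e⁻, Z=32>31); Ga³⁺ < Zn²⁺ (both 28 e⁻, Z=31>30); Zn²⁺ < Cd²⁺ (same group, period 4 vs 5).

Si⁴⁺ < Ge⁴⁺ < Ga³⁺ < Zn²⁺ < Cd²⁺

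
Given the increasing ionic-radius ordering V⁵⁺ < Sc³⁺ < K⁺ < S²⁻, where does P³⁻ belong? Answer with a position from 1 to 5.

Each ion has 18 electrons. The ranking follows nuclear charge in reverse — greater Z gives a smaller radius. V⁵⁺ (Z=23), Sc³⁺ (Z=21), K⁺ (Z=19), S²⁻ (Z=16), P³⁻ (Z=15).
The complete sequence is V⁵⁺ < Sc³⁺ < K⁺ < S²⁻ < P³⁻. P³⁻ sits at position 5.

5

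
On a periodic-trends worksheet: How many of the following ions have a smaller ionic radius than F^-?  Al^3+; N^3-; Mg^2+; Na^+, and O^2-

These species are isoelectronic with 10 electrons. The only difference is the number of protons: Al^3+ (Z=13), Mg^2+ (Z=12), Na^+ (Z=11), F^- (Z=9), O^2- (Z=8), N^3- (Z=7). The strongest nuclear pull (Al^3+) gives the smallest ion.
Placing each against F^-: smaller — Al^3+, Mg^2+, Na^+; larger — O^2-, N^3-. That's 3.

3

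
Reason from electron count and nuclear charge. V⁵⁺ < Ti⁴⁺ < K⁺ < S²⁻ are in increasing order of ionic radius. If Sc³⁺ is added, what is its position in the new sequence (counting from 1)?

3

All of these have 18 electrons (isoelectronic). With the same electron cloud, the ion with the most protons pulls it in tightest. Nuclear charges: V⁵⁺ (Z=23), Ti⁴⁺ (Z=22), Sc³⁺ (Z=21), K⁺ (Z=19), S²⁻ (Z=16). Highest Z is smallest.
Putting Sc³⁺ in gives V⁵⁺ < Ti⁴⁺ < Sc³⁺ < K⁺ < S²⁻; it lands at slot 3.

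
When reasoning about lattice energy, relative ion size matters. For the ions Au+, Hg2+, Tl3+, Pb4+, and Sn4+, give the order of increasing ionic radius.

Sn4+ < Pb4+ < Tl3+ < Hg2+ < Au+

Tabulating Z and e⁻: Sn4+: 46 e⁻, Z=50, Pb4+: 78 e⁻, Z=82, Tl3+: 78 e⁻, Z=81, Hg2+: 78 e⁻, Z=80, Au+: 78 e⁻, Z=79. Sn4+ < Pb4+ (same group, 1 shell fewer); Pb4+ < Tl3+ (isoelectronic, higher Z=82 is smaller); Tl3+ < Hg2+ (both 78 e⁻, Z=81>80); Hg2+ < Au+ (isoelectronic, higher Z=80 is smaller).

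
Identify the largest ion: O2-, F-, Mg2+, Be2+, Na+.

Tabulating Z and e⁻: Be2+: 2 e⁻, Z=4, Mg2+: 10 e⁻, Z=12, Na+: 10 e⁻, Z=11, F-: 10 e⁻, Z=9, O2-: 10 e⁻, Z=8. Be2+ < Mg2+ (same group, 1 shell fewer); Mg2+ < Na+ (both 10 e⁻, Z=12>11); Na+ < F- (isoelectronic, higher Z=11 is smaller); F- < O2- (both 10 e⁻, Z=9>8).

O2-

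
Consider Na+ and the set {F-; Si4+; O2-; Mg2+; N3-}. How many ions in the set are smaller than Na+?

2

These species are isoelectronic with 10 electrons. The only difference is the number of protons: Si4+ (Z=14), Mg2+ (Z=12), Na+ (Z=11), F- (Z=9), O2- (Z=8), N3- (Z=7). The strongest nuclear pull (Si4+) gives the smallest ion.
Relative to Na+, the ions that are smaller are Si4+, Mg2+. So 2 are smaller.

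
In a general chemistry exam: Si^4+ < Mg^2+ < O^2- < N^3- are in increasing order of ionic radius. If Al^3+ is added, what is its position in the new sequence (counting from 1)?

Isoelectronic series (10 e⁻ each). Size is set by nuclear charge: more protons means a smaller ion. Si^4+ (Z=14), Al^3+ (Z=13), Mg^2+ (Z=12), O^2- (Z=8), N^3- (Z=7).
The complete sequence is Si^4+ < Al^3+ < Mg^2+ < O^2- < N^3-. Al^3+ sits at position 2.

2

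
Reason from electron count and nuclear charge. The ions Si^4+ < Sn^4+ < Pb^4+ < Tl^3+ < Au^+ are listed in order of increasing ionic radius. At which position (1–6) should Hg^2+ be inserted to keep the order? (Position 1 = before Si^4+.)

5

Si^4+ has 10 e⁻ (Z=14), Sn^4+ has 46 e⁻ (Z=50), Pb^4+ has 78 e⁻ (Z=82), Tl^3+ has 78 e⁻ (Z=81), Hg^2+ has 78 e⁻ (Z=80), Au^+ has 78 e⁻ (Z=79). Si^4+ < Sn^4+ (same group, period 3 vs 5); Sn^4+ < Pb^4+ (same group, 1 shell fewer); Pb^4+ < Tl^3+ (both 78 e⁻, Z=82>81); Tl^3+ < Hg^2+ (both 78 e⁻, Z=81>80); Hg^2+ < Au^+ (isoelectronic, higher Z=80 is smaller).
Merged order: Si^4+ < Sn^4+ < Pb^4+ < Tl^3+ < Hg^2+ < Au^+ — Hg^2+ is number 5.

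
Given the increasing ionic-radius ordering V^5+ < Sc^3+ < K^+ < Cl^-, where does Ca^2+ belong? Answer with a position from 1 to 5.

All of these have 18 electrons (isoelectronic). With the same electron cloud, the ion with the most protons pulls it in tightest. Nuclear charges: V^5+ (Z=23), Sc^3+ (Z=21), Ca^2+ (Z=20), K^+ (Z=19), Cl^- (Z=17). Highest Z is smallest.
Merged order: V^5+ < Sc^3+ < Ca^2+ < K^+ < Cl^- — Ca^2+ is number 3.

3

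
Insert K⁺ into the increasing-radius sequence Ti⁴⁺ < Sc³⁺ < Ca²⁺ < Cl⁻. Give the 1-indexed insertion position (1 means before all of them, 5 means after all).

4

All of these have 18 electrons (isoelectronic). With the same electron cloud, the ion with the most protons pulls it in tightest. Nuclear charges: Ti⁴⁺ (Z=22), Sc³⁺ (Z=21), Ca²⁺ (Z=20), K⁺ (Z=19), Cl⁻ (Z=17). Highest Z is smallest.
Merged order: Ti⁴⁺ < Sc³⁺ < Ca²⁺ < K⁺ < Cl⁻ — K⁺ is number 4.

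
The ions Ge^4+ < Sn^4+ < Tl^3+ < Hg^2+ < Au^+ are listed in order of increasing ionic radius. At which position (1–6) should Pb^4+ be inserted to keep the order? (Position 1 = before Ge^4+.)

Electron counts and nuclear charges: Ge^4+: 28 e⁻, Z=32, Sn^4+: 46 e⁻, Z=50, Pb^4+: 78 e⁻, Z=82, Tl^3+: 78 e⁻, Z=81, Hg^2+: 78 e⁻, Z=80, Au^+: 78 e⁻, Z=79. Ge^4+ < Sn^4+ (same group, period 4 vs 5); Sn^4+ < Pb^4+ (same group, 1 shell fewer); Pb^4+ < Tl^3+ (both 78 e⁻, Z=82>81); Tl^3+ < Hg^2+ (isoelectronic, higher Z=81 is smaller); Hg^2+ < Au^+ (both 78 e⁻, Z=80>79).
Merged order: Ge^4+ < Sn^4+ < Pb^4+ < Tl^3+ < Hg^2+ < Au^+ — Pb^4+ is number 3.

3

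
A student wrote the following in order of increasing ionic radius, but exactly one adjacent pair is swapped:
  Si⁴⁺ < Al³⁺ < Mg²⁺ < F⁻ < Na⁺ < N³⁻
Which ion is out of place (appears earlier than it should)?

The pair F⁻, Na⁺ is the wrong way round — Na⁺ and F⁻ share 10 electrons; the higher nuclear charge on Na (Z=11) contracts it more, so Na⁺ < F⁻. All other adjacent pairs agree with periodic trends, so F⁻ is the misplaced ion.

F⁻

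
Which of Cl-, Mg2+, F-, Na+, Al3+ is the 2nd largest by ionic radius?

F-

Tabulating Z and e⁻: Al3+ has 10 e⁻ (Z=13), Mg2+ has 10 e⁻ (Z=12), Na+ has 10 e⁻ (Z=11), F- has 10 e⁻ (Z=9), Cl- has 18 e⁻ (Z=17). Al3+ < Mg2+ (both 10 e⁻, Z=13>12); Mg2+ < Na+ (isoelectronic, higher Z=12 is smaller); Na+ < F- (isoelectronic, higher Z=11 is smaller); F- < Cl- (same group, 1 shell fewer).
That gives Al3+ < Mg2+ < Na+ < F- < Cl-. From the largest end, number 2 is F-.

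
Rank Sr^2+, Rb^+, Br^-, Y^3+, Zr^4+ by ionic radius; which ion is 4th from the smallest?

Rb^+

All of these have 36 electrons (isoelectronic). With the same electron cloud, the ion with the most protons pulls it in tightest. Nuclear charges: Zr^4+ (Z=40), Y^3+ (Z=39), Sr^2+ (Z=38), Rb^+ (Z=37), Br^- (Z=35). Highest Z is smallest.
So the order is Zr^4+ < Y^3+ < Sr^2+ < Rb^+ < Br^-; the 4th-smallest ion is Rb^+.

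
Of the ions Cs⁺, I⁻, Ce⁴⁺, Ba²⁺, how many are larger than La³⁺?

3

These species are isoelectronic with 54 electrons. The only difference is the number of protons: Ce⁴⁺ (Z=58), La³⁺ (Z=57), Ba²⁺ (Z=56), Cs⁺ (Z=55), I⁻ (Z=53). The strongest nuclear pull (Ce⁴⁺) gives the smallest ion.
Placing each against La³⁺: smaller — Ce⁴⁺; larger — Ba²⁺, Cs⁺, I⁻. Count: 3.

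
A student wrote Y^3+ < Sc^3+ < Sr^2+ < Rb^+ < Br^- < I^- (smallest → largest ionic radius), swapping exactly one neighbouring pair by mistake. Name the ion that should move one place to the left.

The pair Y^3+, Sc^3+ is the wrong way round — Sc^3+ and Y^3+ are in one column with the same charge; the lighter period-4 ion has one fewer shell and is smaller. All other adjacent pairs agree with periodic trends, so Sc^3+ is the misplaced ion.

Sc^3+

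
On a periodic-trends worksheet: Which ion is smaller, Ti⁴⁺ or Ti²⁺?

Same element, different charge: the more highly charged cation has fewer electrons and a greater effective nuclear charge per electron, making Ti⁴⁺ the smallest.

Ti⁴⁺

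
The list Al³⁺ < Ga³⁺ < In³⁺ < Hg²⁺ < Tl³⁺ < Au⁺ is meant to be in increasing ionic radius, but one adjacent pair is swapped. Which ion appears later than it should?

Tl³⁺

Check each adjacent pair. Hg²⁺ and Tl³⁺ are reversed: they are isoelectronic (78 e⁻) and Tl has more protons than Hg (81 vs 80), making Tl³⁺ smaller. No other neighbouring pair contradicts the periodic trends, so Tl³⁺ is the ion listed too late.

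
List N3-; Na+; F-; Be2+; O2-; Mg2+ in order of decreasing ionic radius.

N3- > O2- > F- > Na+ > Mg2+ > Be2+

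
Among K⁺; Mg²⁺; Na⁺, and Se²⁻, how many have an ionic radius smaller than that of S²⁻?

3

First list Z and electron count for each: Mg²⁺: 10 e⁻, Z=12, Na⁺: 10 e⁻, Z=11, K⁺: 18 e⁻, Z=19, S²⁻: 18 e⁻, Z=16, Se²⁻: 36 e⁻, Z=34. Mg²⁺ < Na⁺ (isoelectronic, higher Z=12 is smaller); Na⁺ < K⁺ (same group, 1 shell fewer); K⁺ < S²⁻ (isoelectronic, higher Z=19 is smaller); S²⁻ < Se²⁻ (same group, 1 shell fewer).
Ordering all of them (including S²⁻) by radius gives Mg²⁺ < Na⁺ < K⁺ < S²⁻ < Se²⁻. That's 3.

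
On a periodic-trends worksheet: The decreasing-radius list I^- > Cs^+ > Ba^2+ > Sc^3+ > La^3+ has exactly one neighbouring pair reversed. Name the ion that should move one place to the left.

Scanning neighbour by neighbour, only Sc^3+/La^3+ violates a trend: both in group 3 with the same charge; Sc^3+ (period 4) has the smaller radius. That makes La^3+ the one sitting a position late relative to where it belongs.

La^3+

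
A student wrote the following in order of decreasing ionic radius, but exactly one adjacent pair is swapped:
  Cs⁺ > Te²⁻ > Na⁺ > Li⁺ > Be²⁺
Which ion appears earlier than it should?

Cs⁺

Compare adjacent ions: both have 54 electrons but Z(Cs)=55 > Z(Te)=52, so Cs⁺ should be the smaller of the two — yet in this decreasing list Cs⁺ sits before Te²⁻. Nothing else is reversed, so Cs⁺ should move one place to the right.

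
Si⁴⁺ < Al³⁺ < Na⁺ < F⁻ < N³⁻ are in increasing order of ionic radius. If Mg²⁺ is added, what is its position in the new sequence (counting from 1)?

3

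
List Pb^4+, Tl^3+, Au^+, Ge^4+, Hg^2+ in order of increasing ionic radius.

First list Z and electron count for each: Ge^4+ (Z=32, 28 e⁻), Pb^4+ (Z=82, 78 e⁻), Tl^3+ (Z=81, 78 e⁻), Hg^2+ (Z=80, 78 e⁻), Au^+ (Z=79, 78 e⁻). Ge^4+ < Pb^4+ (same group, 2 shells fewer); Pb^4+ < Tl^3+ (both 78 e⁻, Z=82>81); Tl^3+ < Hg^2+ (both 78 e⁻, Z=81>80); Hg^2+ < Au^+ (isoelectronic, higher Z=80 is smaller).

Ge^4+ < Pb^4+ < Tl^3+ < Hg^2+ < Au^+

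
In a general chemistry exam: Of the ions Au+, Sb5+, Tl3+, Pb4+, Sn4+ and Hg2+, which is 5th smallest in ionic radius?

Hg2+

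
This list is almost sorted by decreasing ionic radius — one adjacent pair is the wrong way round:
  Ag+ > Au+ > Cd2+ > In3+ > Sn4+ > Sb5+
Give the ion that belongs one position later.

Compare adjacent ions: same group and charge — period 5 sits above period 6, so Ag+ is smaller — yet in this decreasing list Ag+ sits before Au+. Nothing else is reversed, so Ag+ should move one place to the right.

Ag+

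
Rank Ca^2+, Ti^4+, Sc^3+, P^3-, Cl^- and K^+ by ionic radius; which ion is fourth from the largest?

Each ion has 18 electrons. The ranking follows nuclear charge in reverse — greater Z gives a smaller radius. Ti^4+ (Z=22), Sc^3+ (Z=21), Ca^2+ (Z=20), K^+ (Z=19), Cl^- (Z=17), P^3- (Z=15).
So the order is Ti^4+ < Sc^3+ < Ca^2+ < K^+ < Cl^- < P^3-; the 4th-largest ion is Ca^2+.

Ca^2+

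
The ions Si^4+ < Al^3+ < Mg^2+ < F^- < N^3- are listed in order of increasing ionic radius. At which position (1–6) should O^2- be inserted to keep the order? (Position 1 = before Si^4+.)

Each ion has 10 electrons. The ranking follows nuclear charge in reverse — greater Z gives a smaller radius. Si^4+ (Z=14), Al^3+ (Z=13), Mg^2+ (Z=12), F^- (Z=9), O^2- (Z=8), N^3- (Z=7).
Putting O^2- in gives Si^4+ < Al^3+ < Mg^2+ < F^- < O^2- < N^3-; it lands at slot 5.

5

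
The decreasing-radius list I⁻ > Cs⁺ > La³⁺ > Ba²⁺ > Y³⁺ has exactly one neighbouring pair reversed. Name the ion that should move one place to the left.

Ba²⁺

Check each adjacent pair. La³⁺ and Ba²⁺ are reversed: both have 54 electrons but Z(La)=57 > Z(Ba)=56, so La³⁺ should be the smaller of the two. No other neighbouring pair contradicts the periodic trends, so Ba²⁺ is the ion listed too late.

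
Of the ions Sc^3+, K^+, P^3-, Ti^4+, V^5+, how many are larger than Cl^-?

Isoelectronic series (18 e⁻ each). Size is set by nuclear charge: more protons means a smaller ion. V^5+ (Z=23), Ti^4+ (Z=22), Sc^3+ (Z=21), K^+ (Z=19), Cl^- (Z=17), P^3- (Z=15).
Ordering all of them (including Cl^-) by radius gives V^5+ < Ti^4+ < Sc^3+ < K^+ < Cl^- < P^3-. That's 1.

1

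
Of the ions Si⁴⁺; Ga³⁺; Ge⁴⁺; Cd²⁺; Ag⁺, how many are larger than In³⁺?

Tabulating Z and e⁻: Si⁴⁺ (Z=14, 10 e⁻), Ge⁴⁺ (Z=32, 28 e⁻), Ga³⁺ (Z=31, 28 e⁻), In³⁺ (Z=49, 46 e⁻), Cd²⁺ (Z=48, 46 e⁻), Ag⁺ (Z=47, 46 e⁻). Si⁴⁺ < Ge⁴⁺ (same group, period 3 vs 4); Ge⁴⁺ < Ga³⁺ (both 28 e⁻, Z=32>31); Ga³⁺ < In³⁺ (same group, 1 shell fewer); In³⁺ < Cd²⁺ (isoelectronic, higher Z=49 is smaller); Cd²⁺ < Ag⁺ (isoelectronic, higher Z=48 is smaller).
Ordering all of them (including In³⁺) by radius gives Si⁴⁺ < Ge⁴⁺ < Ga³⁺ < In³⁺ < Cd²⁺ < Ag⁺. That's 2.

2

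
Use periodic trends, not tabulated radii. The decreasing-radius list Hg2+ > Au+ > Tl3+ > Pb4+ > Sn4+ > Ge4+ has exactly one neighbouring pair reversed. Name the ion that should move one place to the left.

Au+

Check each adjacent pair. Hg2+ and Au+ are reversed: they are isoelectronic (78 e⁻) and Hg has more protons than Au (80 vs 79), making Hg2+ smaller. No other neighbouring pair contradicts the periodic trends, so Au+ is the ion listed too late.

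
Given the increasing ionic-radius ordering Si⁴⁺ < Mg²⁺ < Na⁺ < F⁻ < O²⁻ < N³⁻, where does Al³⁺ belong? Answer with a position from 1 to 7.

2

These species are isoelectronic with 10 electrons. The only difference is the number of protons: Si⁴⁺ (Z=14), Al³⁺ (Z=13), Mg²⁺ (Z=12), Na⁺ (Z=11), F⁻ (Z=9), O²⁻ (Z=8), N³⁻ (Z=7). The strongest nuclear pull (Si⁴⁺) gives the smallest ion.
With Al³⁺ included the full order is Si⁴⁺ < Al³⁺ < Mg²⁺ < Na⁺ < F⁻ < O²⁻ < N³⁻, so it takes position 2.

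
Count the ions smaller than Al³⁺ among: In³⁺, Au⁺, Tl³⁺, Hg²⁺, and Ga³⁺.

0

Al³⁺ (Z=13, 10 e⁻), Ga³⁺ (Z=31, 28 e⁻), In³⁺ (Z=49, 46 e⁻), Tl³⁺ (Z=81, 78 e⁻), Hg²⁺ (Z=80, 78 e⁻), Au⁺ (Z=79, 78 e⁻). Al³⁺ < Ga³⁺ (same group, period 3 vs 4); Ga³⁺ < In³⁺ (same group, period 4 vs 5); In³⁺ < Tl³⁺ (same group, 1 shell fewer); Tl³⁺ < Hg²⁺ (both 78 e⁻, Z=81>80); Hg²⁺ < Au⁺ (isoelectronic, higher Z=80 is smaller).
Relative to Al³⁺, the ions that are smaller are none. So 0 are smaller.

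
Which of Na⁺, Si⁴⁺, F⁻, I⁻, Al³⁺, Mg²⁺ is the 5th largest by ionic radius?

Electron counts and nuclear charges: Si⁴⁺: 10 e⁻, Z=14, Al³⁺: 10 e⁻, Z=13, Mg²⁺: 10 e⁻, Z=12, Na⁺: 10 e⁻, Z=11, F⁻: 10 e⁻, Z=9, I⁻: 54 e⁻, Z=53. Si⁴⁺ < Al³⁺ (both 10 e⁻, Z=14>13); Al³⁺ < Mg²⁺ (isoelectronic, higher Z=13 is smaller); Mg²⁺ < Na⁺ (isoelectronic, higher Z=12 is smaller); Na⁺ < F⁻ (isoelectronic, higher Z=11 is smaller); F⁻ < I⁻ (same group, period 2 vs 5).
That gives Si⁴⁺ < Al³⁺ < Mg²⁺ < Na⁺ < F⁻ < I⁻. From the largest end, number 5 is Al³⁺.

Al³⁺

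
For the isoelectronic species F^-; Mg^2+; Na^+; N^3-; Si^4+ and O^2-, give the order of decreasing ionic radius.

Isoelectronic series (10 e⁻ each). Size is set by nuclear charge: more protons means a smaller ion. Si^4+ (Z=14), Mg^2+ (Z=12), Na^+ (Z=11), F^- (Z=9), O^2- (Z=8), N^3- (Z=7).

N^3- > O^2- > F^- > Na^+ > Mg^2+ > Si^4+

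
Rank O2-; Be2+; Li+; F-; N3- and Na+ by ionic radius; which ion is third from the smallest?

Na+

First list Z and electron count for each: Be2+ (Z=4, 2 e⁻), Li+ (Z=3, 2 e⁻), Na+ (Z=11, 10 e⁻), F- (Z=9, 10 e⁻), O2- (Z=8, 10 e⁻), N3- (Z=7, 10 e⁻). Be2+ < Li+ (both 2 e⁻, Z=4>3); Li+ < Na+ (same group, 1 shell fewer); Na+ < F- (both 10 e⁻, Z=11>9); F- < O2- (isoelectronic, higher Z=9 is smaller); O2- < N3- (both 10 e⁻, Z=8>7).
Full ascending order: Be2+ < Li+ < Na+ < F- < O2- < N3-. Counting from the smallest, position 3 is Na+.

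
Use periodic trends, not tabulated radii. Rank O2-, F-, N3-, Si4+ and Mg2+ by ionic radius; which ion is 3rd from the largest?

Isoelectronic series (10 e⁻ each). Size is set by nuclear charge: more protons means a smaller ion. Si4+ (Z=14), Mg2+ (Z=12), F- (Z=9), O2- (Z=8), N3- (Z=7).
Ordering: Si4+ < Mg2+ < F- < O2- < N3-. The 3rd largest is F-.

F-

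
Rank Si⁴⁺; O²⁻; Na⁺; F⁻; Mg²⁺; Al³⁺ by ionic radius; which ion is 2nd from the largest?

F⁻

These species are isoelectronic with 10 electrons. The only difference is the number of protons: Si⁴⁺ (Z=14), Al³⁺ (Z=13), Mg²⁺ (Z=12), Na⁺ (Z=11), F⁻ (Z=9), O²⁻ (Z=8). The strongest nuclear pull (Si⁴⁺) gives the smallest ion.
That gives Si⁴⁺ < Al³⁺ < Mg²⁺ < Na⁺ < F⁻ < O²⁻. From the largest end, number 2 is F⁻.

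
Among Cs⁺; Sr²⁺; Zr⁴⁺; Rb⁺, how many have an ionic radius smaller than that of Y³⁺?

1

Zr⁴⁺: 36 e⁻, Z=40, Y³⁺: 36 e⁻, Z=39, Sr²⁺: 36 e⁻, Z=38, Rb⁺: 36 e⁻, Z=37, Cs⁺: 54 e⁻, Z=55. Zr⁴⁺ < Y³⁺ (both 36 e⁻, Z=40>39); Y³⁺ < Sr²⁺ (both 36 e⁻, Z=39>38); Sr²⁺ < Rb⁺ (both 36 e⁻, Z=38>37); Rb⁺ < Cs⁺ (same group, period 5 vs 6).
Placing each against Y³⁺: smaller — Zr⁴⁺; larger — Sr²⁺, Rb⁺, Cs⁺. Count: 1.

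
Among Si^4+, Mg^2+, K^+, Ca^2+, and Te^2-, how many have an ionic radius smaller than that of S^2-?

Work out protons and electrons: Si^4+: 10 e⁻, Z=14, Mg^2+: 10 e⁻, Z=12, Ca^2+: 18 e⁻, Z=20, K^+: 18 e⁻, Z=19, S^2-: 18 e⁻, Z=16, Te^2-: 54 e⁻, Z=52. Si^4+ < Mg^2+ (isoelectronic, higher Z=14 is smaller); Mg^2+ < Ca^2+ (same group, period 3 vs 4); Ca^2+ < K^+ (isoelectronic, higher Z=20 is smaller); K^+ < S^2- (isoelectronic, higher Z=19 is smaller); S^2- < Te^2- (same group, period 3 vs 5).
Placing each against S^2-: smaller — Si^4+, Mg^2+, Ca^2+, K^+; larger — Te^2-. Count: 4.

4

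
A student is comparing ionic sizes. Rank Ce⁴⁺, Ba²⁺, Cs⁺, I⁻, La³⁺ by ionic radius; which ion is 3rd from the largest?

Ba²⁺

Isoelectronic series (54 e⁻ each). Size is set by nuclear charge: more protons means a smaller ion. Ce⁴⁺ (Z=58), La³⁺ (Z=57), Ba²⁺ (Z=56), Cs⁺ (Z=55), I⁻ (Z=53).
So the order is Ce⁴⁺ < La³⁺ < Ba²⁺ < Cs⁺ < I⁻; the 3rd-largest ion is Ba²⁺.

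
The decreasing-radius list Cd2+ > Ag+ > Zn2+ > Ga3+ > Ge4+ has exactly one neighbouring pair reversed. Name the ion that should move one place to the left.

Ag+

The pair Cd2+, Ag+ is the wrong way round — Cd2+ and Ag+ share 46 electrons; the higher nuclear charge on Cd (Z=48) contracts it more, so Cd2+ < Ag+. All other adjacent pairs agree with periodic trends, so Ag+ is the misplaced ion.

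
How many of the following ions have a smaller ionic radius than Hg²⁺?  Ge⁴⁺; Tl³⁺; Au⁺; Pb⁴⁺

3

First list Z and electron count for each: Ge⁴⁺: 28 e⁻, Z=32, Pb⁴⁺: 78 e⁻, Z=82, Tl³⁺: 78 e⁻, Z=81, Hg²⁺: 78 e⁻, Z=80, Au⁺: 78 e⁻, Z=79. Ge⁴⁺ < Pb⁴⁺ (same group, 2 shells fewer); Pb⁴⁺ < Tl³⁺ (both 78 e⁻, Z=82>81); Tl³⁺ < Hg²⁺ (both 78 e⁻, Z=81>80); Hg²⁺ < Au⁺ (both 78 e⁻, Z=80>79).
Relative to Hg²⁺, the ions that are smaller are Ge⁴⁺, Pb⁴⁺, Tl³⁺. That's 3.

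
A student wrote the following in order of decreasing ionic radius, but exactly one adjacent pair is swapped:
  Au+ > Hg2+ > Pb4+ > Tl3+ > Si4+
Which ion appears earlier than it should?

Pb4+

Compare adjacent ions: they are isoelectronic (78 e⁻) and Pb has more protons than Tl (82 vs 81), making Pb4+ smaller — yet in this decreasing list Pb4+ sits before Tl3+. Nothing else is reversed, so Pb4+ should move one place to the right.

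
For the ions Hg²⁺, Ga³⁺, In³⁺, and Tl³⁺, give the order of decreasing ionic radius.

Hg²⁺ > Tl³⁺ > In³⁺ > Ga³⁺

First list Z and electron count for each: Ga³⁺ has 28 e⁻ (Z=31), In³⁺ has 46 e⁻ (Z=49), Tl³⁺ has 78 e⁻ (Z=81), Hg²⁺ has 78 e⁻ (Z=80). Ga³⁺ < In³⁺ (same group, period 4 vs 5); In³⁺ < Tl³⁺ (same group, period 5 vs 6); Tl³⁺ < Hg²⁺ (isoelectronic, higher Z=81 is smaller).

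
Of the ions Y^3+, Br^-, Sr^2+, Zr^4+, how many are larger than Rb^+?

Each ion has 36 electrons. The ranking follows nuclear charge in reverse — greater Z gives a smaller radius. Zr^4+ (Z=40), Y^3+ (Z=39), Sr^2+ (Z=38), Rb^+ (Z=37), Br^- (Z=35).
Overall: Zr^4+ < Y^3+ < Sr^2+ < Rb^+ < Br^-. Rb^+ has 3 below it and 1 above. So 1 is larger.

1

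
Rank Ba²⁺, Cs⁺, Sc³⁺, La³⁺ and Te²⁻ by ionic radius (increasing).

Sc³⁺ < La³⁺ < Ba²⁺ < Cs⁺ < Te²⁻

Tabulating Z and e⁻: Sc³⁺ has 18 e⁻ (Z=21), La³⁺ has 54 e⁻ (Z=57), Ba²⁺ has 54 e⁻ (Z=56), Cs⁺ has 54 e⁻ (Z=55), Te²⁻ has 54 e⁻ (Z=52). Sc³⁺ < La³⁺ (same group, period 4 vs 6); La³⁺ < Ba²⁺ (isoelectronic, higher Z=57 is smaller); Ba²⁺ < Cs⁺ (both 54 e⁻, Z=56>55); Cs⁺ < Te²⁻ (isoelectronic, higher Z=55 is smaller).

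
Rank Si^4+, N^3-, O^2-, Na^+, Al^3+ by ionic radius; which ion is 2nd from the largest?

Isoelectronic series (10 e⁻ each). Size is set by nuclear charge: more protons means a smaller ion. Si^4+ (Z=14), Al^3+ (Z=13), Na^+ (Z=11), O^2- (Z=8), N^3- (Z=7).
So the order is Si^4+ < Al^3+ < Na^+ < O^2- < N^3-; the 2nd-largest ion is O^2-.

O^2-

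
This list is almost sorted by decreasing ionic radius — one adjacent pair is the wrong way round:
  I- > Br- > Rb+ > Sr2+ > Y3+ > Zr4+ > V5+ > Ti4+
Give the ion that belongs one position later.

Scanning neighbour by neighbour, only V5+/Ti4+ violates a trend: both have 18 electrons but Z(V)=23 > Z(Ti)=22, so V5+ should be the smaller of the two. That makes V5+ the one sitting a position early relative to where it belongs.

V5+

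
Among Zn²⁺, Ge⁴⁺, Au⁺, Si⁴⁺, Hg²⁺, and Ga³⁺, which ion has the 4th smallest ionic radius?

Zn²⁺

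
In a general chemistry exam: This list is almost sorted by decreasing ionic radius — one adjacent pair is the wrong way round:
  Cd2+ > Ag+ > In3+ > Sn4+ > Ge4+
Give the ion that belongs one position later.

Scanning neighbour by neighbour, only Cd2+/Ag+ violates a trend: they are isoelectronic (46 e⁻) and Cd has more protons than Ag (48 vs 47), making Cd2+ smaller. That makes Cd2+ the one sitting a position early relative to where it belongs.

Cd2+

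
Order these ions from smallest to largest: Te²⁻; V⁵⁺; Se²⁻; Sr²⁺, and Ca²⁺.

V⁵⁺ < Ca²⁺ < Sr²⁺ < Se²⁻ < Te²⁻

Electron counts and nuclear charges: V⁵⁺ (Z=23, 18 e⁻), Ca²⁺ (Z=20, 18 e⁻), Sr²⁺ (Z=38, 36 e⁻), Se²⁻ (Z=34, 36 e⁻), Te²⁻ (Z=52, 54 e⁻). V⁵⁺ < Ca²⁺ (both 18 e⁻, Z=23>20); Ca²⁺ < Sr²⁺ (same group, period 4 vs 5); Sr²⁺ < Se²⁻ (isoelectronic, higher Z=38 is smaller); Se²⁻ < Te²⁻ (same group, 1 shell fewer).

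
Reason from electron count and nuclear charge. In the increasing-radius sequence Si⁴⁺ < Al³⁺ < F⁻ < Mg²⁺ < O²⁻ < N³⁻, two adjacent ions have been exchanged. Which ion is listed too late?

Compare adjacent ions: Mg²⁺ and F⁻ share 10 electrons; the higher nuclear charge on Mg (Z=12) contracts it more, so Mg²⁺ < F⁻ — yet in this increasing list F⁻ sits before Mg²⁺. Nothing else is reversed, so Mg²⁺ should move one place to the left.

Mg²⁺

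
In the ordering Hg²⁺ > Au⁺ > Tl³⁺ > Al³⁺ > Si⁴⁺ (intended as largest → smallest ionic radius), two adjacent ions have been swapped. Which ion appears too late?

Au⁺

Check each adjacent pair. Hg²⁺ and Au⁺ are reversed: Hg²⁺ and Au⁺ share 78 electrons; the higher nuclear charge on Hg (Z=80) contracts it more, so Hg²⁺ < Au⁺. No other neighbouring pair contradicts the periodic trends, so Au⁺ is the ion listed too late.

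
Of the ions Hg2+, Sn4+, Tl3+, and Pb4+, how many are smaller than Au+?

First list Z and electron count for each: Sn4+: 46 e⁻, Z=50, Pb4+: 78 e⁻, Z=82, Tl3+: 78 e⁻, Z=81, Hg2+: 78 e⁻, Z=80, Au+: 78 e⁻, Z=79. Sn4+ < Pb4+ (same group, period 5 vs 6); Pb4+ < Tl3+ (both 78 e⁻, Z=82>81); Tl3+ < Hg2+ (isoelectronic, higher Z=81 is smaller); Hg2+ < Au+ (both 78 e⁻, Z=80>79).
Placing each against Au+: smaller — Sn4+, Pb4+, Tl3+, Hg2+; larger — none. That's 4.

4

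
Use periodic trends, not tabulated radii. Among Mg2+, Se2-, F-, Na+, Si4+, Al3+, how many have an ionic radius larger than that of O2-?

1

Tabulating Z and e⁻: Si4+: 10 e⁻, Z=14, Al3+: 10 e⁻, Z=13, Mg2+: 10 e⁻, Z=12, Na+: 10 e⁻, Z=11, F-: 10 e⁻, Z=9, O2-: 10 e⁻, Z=8, Se2-: 36 e⁻, Z=34. Si4+ < Al3+ (isoelectronic, higher Z=14 is smaller); Al3+ < Mg2+ (both 10 e⁻, Z=13>12); Mg2+ < Na+ (both 10 e⁻, Z=12>11); Na+ < F- (both 10 e⁻, Z=11>9); F- < O2- (isoelectronic, higher Z=9 is smaller); O2- < Se2- (same group, 2 shells fewer).
Overall: Si4+ < Al3+ < Mg2+ < Na+ < F- < O2- < Se2-. O2- has 5 below it and 1 above. Count: 1.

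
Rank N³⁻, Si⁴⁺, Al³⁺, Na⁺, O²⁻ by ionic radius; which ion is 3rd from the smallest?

Na⁺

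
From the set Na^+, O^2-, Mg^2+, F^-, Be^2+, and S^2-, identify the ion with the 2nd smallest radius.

Mg^2+

First list Z and electron count for each: Be^2+ (Z=4, 2 e⁻), Mg^2+ (Z=12, 10 e⁻), Na^+ (Z=11, 10 e⁻), F^- (Z=9, 10 e⁻), O^2- (Z=8, 10 e⁻), S^2- (Z=16, 18 e⁻). Be^2+ < Mg^2+ (same group, 1 shell fewer); Mg^2+ < Na^+ (both 10 e⁻, Z=12>11); Na^+ < F^- (isoelectronic, higher Z=11 is smaller); F^- < O^2- (isoelectronic, higher Z=9 is smaller); O^2- < S^2- (same group, period 2 vs 3).
Full ascending order: Be^2+ < Mg^2+ < Na^+ < F^- < O^2- < S^2-. Counting from the smallest, position 2 is Mg^2+.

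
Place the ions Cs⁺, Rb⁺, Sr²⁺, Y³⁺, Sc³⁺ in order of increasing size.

Tabulating Z and e⁻: Sc³⁺: 18 e⁻, Z=21, Y³⁺: 36 e⁻, Z=39, Sr²⁺: 36 e⁻, Z=38, Rb⁺: 36 e⁻, Z=37, Cs⁺: 54 e⁻, Z=55. Sc³⁺ < Y³⁺ (same group, 1 shell fewer); Y³⁺ < Sr²⁺ (isoelectronic, higher Z=39 is smaller); Sr²⁺ < Rb⁺ (isoelectronic, higher Z=38 is smaller); Rb⁺ < Cs⁺ (same group, period 5 vs 6).

Sc³⁺ < Y³⁺ < Sr²⁺ < Rb⁺ < Cs⁺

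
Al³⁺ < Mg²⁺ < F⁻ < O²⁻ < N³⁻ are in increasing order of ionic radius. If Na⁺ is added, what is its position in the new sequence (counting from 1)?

3

These species are isoelectronic with 10 electrons. The only difference is the number of protons: Al³⁺ (Z=13), Mg²⁺ (Z=12), Na⁺ (Z=11), F⁻ (Z=9), O²⁻ (Z=8), N³⁻ (Z=7). The strongest nuclear pull (Al³⁺) gives the smallest ion.
The complete sequence is Al³⁺ < Mg²⁺ < Na⁺ < F⁻ < O²⁻ < N³⁻. Na⁺ sits at position 3.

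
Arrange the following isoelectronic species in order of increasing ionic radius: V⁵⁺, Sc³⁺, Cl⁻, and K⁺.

V⁵⁺ < Sc³⁺ < K⁺ < Cl⁻

All of these have 18 electrons (isoelectronic). With the same electron cloud, the ion with the most protons pulls it in tightest. Nuclear charges: V⁵⁺ (Z=23), Sc³⁺ (Z=21), K⁺ (Z=19), Cl⁻ (Z=17). Highest Z is smallest.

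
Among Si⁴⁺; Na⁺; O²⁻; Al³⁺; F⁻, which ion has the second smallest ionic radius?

Al³⁺

These species are isoelectronic with 10 electrons. The only difference is the number of protons: Si⁴⁺ (Z=14), Al³⁺ (Z=13), Na⁺ (Z=11), F⁻ (Z=9), O²⁻ (Z=8). The strongest nuclear pull (Si⁴⁺) gives the smallest ion.
That gives Si⁴⁺ < Al³⁺ < Na⁺ < F⁻ < O²⁻. From the smallest end, number 2 is Al³⁺.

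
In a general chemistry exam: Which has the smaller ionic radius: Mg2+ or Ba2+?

These ions sit in one column with identical charge. Each step down the periodic table adds a principal shell, increasing the radius.

Mg2+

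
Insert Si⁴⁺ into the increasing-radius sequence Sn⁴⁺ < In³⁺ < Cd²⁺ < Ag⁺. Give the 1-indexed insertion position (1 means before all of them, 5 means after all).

Work out protons and electrons: Si⁴⁺ (Z=14, 10 e⁻), Sn⁴⁺ (Z=50, 46 e⁻), In³⁺ (Z=49, 46 e⁻), Cd²⁺ (Z=48, 46 e⁻), Ag⁺ (Z=47, 46 e⁻). Si⁴⁺ < Sn⁴⁺ (same group, 2 shells fewer); Sn⁴⁺ < In³⁺ (isoelectronic, higher Z=50 is smaller); In³⁺ < Cd²⁺ (isoelectronic, higher Z=49 is smaller); Cd²⁺ < Ag⁺ (isoelectronic, higher Z=48 is smaller).
Merged order: Si⁴⁺ < Sn⁴⁺ < In³⁺ < Cd²⁺ < Ag⁺ — Si⁴⁺ is number 1.

1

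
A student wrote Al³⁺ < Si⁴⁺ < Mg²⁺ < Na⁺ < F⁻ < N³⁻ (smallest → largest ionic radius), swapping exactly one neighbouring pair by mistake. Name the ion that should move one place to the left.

Si⁴⁺

Check each adjacent pair. Al³⁺ and Si⁴⁺ are reversed: both have 10 electrons but Z(Si)=14 > Z(Al)=13, so Si⁴⁺ should be the smaller of the two. No other neighbouring pair contradicts the periodic trends, so Si⁴⁺ is the ion listed too late.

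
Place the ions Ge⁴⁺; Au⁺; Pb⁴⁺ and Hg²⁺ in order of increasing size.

Ge⁴⁺ < Pb⁴⁺ < Hg²⁺ < Au⁺

First list Z and electron count for each: Ge⁴⁺ (Z=32, 28 e⁻), Pb⁴⁺ (Z=82, 78 e⁻), Hg²⁺ (Z=80, 78 e⁻), Au⁺ (Z=79, 78 e⁻). Ge⁴⁺ < Pb⁴⁺ (same group, period 4 vs 6); Pb⁴⁺ < Hg²⁺ (isoelectronic, higher Z=82 is smaller); Hg²⁺ < Au⁺ (both 78 e⁻, Z=80>79).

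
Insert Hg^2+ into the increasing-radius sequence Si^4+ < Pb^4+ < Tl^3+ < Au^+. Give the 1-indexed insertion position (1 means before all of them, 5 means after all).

4

Electron counts and nuclear charges: Si^4+: 10 e⁻, Z=14, Pb^4+: 78 e⁻, Z=82, Tl^3+: 78 e⁻, Z=81, Hg^2+: 78 e⁻, Z=80, Au^+: 78 e⁻, Z=79. Si^4+ < Pb^4+ (same group, period 3 vs 6); Pb^4+ < Tl^3+ (isoelectronic, higher Z=82 is smaller); Tl^3+ < Hg^2+ (isoelectronic, higher Z=81 is smaller); Hg^2+ < Au^+ (both 78 e⁻, Z=80>79).
The complete sequence is Si^4+ < Pb^4+ < Tl^3+ < Hg^2+ < Au^+. Hg^2+ sits at position 4.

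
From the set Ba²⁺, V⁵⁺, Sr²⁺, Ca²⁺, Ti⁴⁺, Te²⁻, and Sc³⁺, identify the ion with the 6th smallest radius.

Ba²⁺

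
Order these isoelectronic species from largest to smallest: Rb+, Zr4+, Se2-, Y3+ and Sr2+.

Se2- > Rb+ > Sr2+ > Y3+ > Zr4+

All of these have 36 electrons (isoelectronic). With the same electron cloud, the ion with the most protons pulls it in tightest. Nuclear charges: Zr4+ (Z=40), Y3+ (Z=39), Sr2+ (Z=38), Rb+ (Z=37), Se2- (Z=34). Highest Z is smallest.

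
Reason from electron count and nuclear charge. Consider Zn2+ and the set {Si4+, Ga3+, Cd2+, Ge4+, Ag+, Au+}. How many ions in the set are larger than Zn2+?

3

First list Z and electron count for each: Si4+: 10 e⁻, Z=14, Ge4+: 28 e⁻, Z=32, Ga3+: 28 e⁻, Z=31, Zn2+: 28 e⁻, Z=30, Cd2+: 46 e⁻, Z=48, Ag+: 46 e⁻, Z=47, Au+: 78 e⁻, Z=79. Si4+ < Ge4+ (same group, 1 shell fewer); Ge4+ < Ga3+ (both 28 e⁻, Z=32>31); Ga3+ < Zn2+ (isoelectronic, higher Z=31 is smaller); Zn2+ < Cd2+ (same group, 1 shell fewer); Cd2+ < Ag+ (isoelectronic, higher Z=48 is smaller); Ag+ < Au+ (same group, period 5 vs 6).
Overall: Si4+ < Ge4+ < Ga3+ < Zn2+ < Cd2+ < Ag+ < Au+. Zn2+ has 3 below it and 3 above. So 3 are larger.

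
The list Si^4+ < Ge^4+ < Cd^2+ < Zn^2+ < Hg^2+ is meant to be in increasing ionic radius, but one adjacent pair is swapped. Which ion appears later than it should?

Compare adjacent ions: same group and charge — period 4 sits above period 5, so Zn^2+ is smaller — yet in this increasing list Cd^2+ sits before Zn^2+. Nothing else is reversed, so Zn^2+ should move one place to the left.

Zn^2+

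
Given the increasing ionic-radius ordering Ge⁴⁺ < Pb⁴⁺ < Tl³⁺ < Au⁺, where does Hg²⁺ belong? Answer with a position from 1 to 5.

Electron counts and nuclear charges: Ge⁴⁺: 28 e⁻, Z=32, Pb⁴⁺: 78 e⁻, Z=82, Tl³⁺: 78 e⁻, Z=81, Hg²⁺: 78 e⁻, Z=80, Au⁺: 78 e⁻, Z=79. Ge⁴⁺ < Pb⁴⁺ (same group, period 4 vs 6); Pb⁴⁺ < Tl³⁺ (both 78 e⁻, Z=82>81); Tl³⁺ < Hg²⁺ (both 78 e⁻, Z=81>80); Hg²⁺ < Au⁺ (both 78 e⁻, Z=80>79).
Merged order: Ge⁴⁺ < Pb⁴⁺ < Tl³⁺ < Hg²⁺ < Au⁺ — Hg²⁺ is number 4.

4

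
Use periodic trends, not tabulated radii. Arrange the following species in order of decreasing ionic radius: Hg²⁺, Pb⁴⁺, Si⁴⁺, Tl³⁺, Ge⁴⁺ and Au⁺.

Work out protons and electrons: Si⁴⁺: 10 e⁻, Z=14, Ge⁴⁺: 28 e⁻, Z=32, Pb⁴⁺: 78 e⁻, Z=82, Tl³⁺: 78 e⁻, Z=81, Hg²⁺: 78 e⁻, Z=80, Au⁺: 78 e⁻, Z=79. Si⁴⁺ < Ge⁴⁺ (same group, 1 shell fewer); Ge⁴⁺ < Pb⁴⁺ (same group, period 4 vs 6); Pb⁴⁺ < Tl³⁺ (both 78 e⁻, Z=82>81); Tl³⁺ < Hg²⁺ (both 78 e⁻, Z=81>80); Hg²⁺ < Au⁺ (isoelectronic, higher Z=80 is smaller).

Au⁺ > Hg²⁺ > Tl³⁺ > Pb⁴⁺ > Ge⁴⁺ > Si⁴⁺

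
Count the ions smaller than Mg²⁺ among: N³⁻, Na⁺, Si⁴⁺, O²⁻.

1

All of these have 10 electrons (isoelectronic). With the same electron cloud, the ion with the most protons pulls it in tightest. Nuclear charges: Si⁴⁺ (Z=14), Mg²⁺ (Z=12), Na⁺ (Z=11), O²⁻ (Z=8), N³⁻ (Z=7). Highest Z is smallest.
Overall: Si⁴⁺ < Mg²⁺ < Na⁺ < O²⁻ < N³⁻. Mg²⁺ has 1 below it and 3 above. Count: 1.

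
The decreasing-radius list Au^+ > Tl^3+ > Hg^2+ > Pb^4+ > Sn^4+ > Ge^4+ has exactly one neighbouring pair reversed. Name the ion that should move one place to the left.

Hg^2+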